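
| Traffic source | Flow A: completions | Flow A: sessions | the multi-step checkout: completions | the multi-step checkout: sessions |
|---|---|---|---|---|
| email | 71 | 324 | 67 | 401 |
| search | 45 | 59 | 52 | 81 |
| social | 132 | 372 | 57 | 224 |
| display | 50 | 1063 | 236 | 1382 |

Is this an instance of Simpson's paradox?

Email: Flow A 71/324 = 21.9%, the multi-step checkout 67/401 = 16.7% → Flow A
Search: Flow A 45/59 = 76.3%, the multi-step checkout 52/81 = 64.2% → Flow A
Social: Flow A 132/372 = 35.5%, the multi-step checkout 57/224 = 25.4% → Flow A
Display: Flow A 50/1063 = 4.7%, the multi-step checkout 236/1382 = 17.1% → the multi-step checkout
Overall: Flow A 298/1818 = 16.4%, the multi-step checkout 412/2088 = 19.7% → the multi-step checkout
Neither sweeps: Flow A wins 3 of 4 groups, the multi-step checkout wins 1. The multi-step checkout wins overall but not every group — no Simpson reversal.

No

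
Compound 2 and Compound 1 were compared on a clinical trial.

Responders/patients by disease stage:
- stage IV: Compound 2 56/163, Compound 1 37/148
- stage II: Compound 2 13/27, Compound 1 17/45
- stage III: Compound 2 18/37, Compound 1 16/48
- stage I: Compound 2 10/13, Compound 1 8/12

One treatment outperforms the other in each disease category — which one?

Compound 2

Stage IV: Compound 2 56/163 = 34.4%, Compound 1 37/148 = 25.0% → Compound 2
Stage II: Compound 2 13/27 = 48.1%, Compound 1 17/45 = 37.8% → Compound 2
Stage III: Compound 2 18/37 = 48.6%, Compound 1 16/48 = 33.3% → Compound 2
Stage I: Compound 2 10/13 = 76.9%, Compound 1 8/12 = 66.7% → Compound 2
Compound 2 has the higher rate in all 4 groups.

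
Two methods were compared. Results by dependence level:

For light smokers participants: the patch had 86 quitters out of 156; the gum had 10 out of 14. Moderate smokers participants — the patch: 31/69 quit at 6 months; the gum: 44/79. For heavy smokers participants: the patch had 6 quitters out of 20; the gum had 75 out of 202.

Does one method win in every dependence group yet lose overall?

Light smokers: the patch 86/156 = 55.1%, the gum 10/14 = 71.4% → the gum
Moderate smokers: the patch 31/69 = 44.9%, the gum 44/79 = 55.7% → the gum
Heavy smokers: the patch 6/20 = 30.0%, the gum 75/202 = 37.1% → the gum
Overall: the patch 123/245 = 50.2%, the gum 129/295 = 43.7% → the patch
The gum wins each dependence group but the patch wins overall — the comparison reverses. The gum's participants skew toward heavy smokers, which has a lower base rate.

Yes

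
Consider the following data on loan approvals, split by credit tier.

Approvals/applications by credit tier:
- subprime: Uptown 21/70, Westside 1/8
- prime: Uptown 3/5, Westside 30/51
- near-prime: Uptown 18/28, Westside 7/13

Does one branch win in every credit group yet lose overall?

Yes

Subprime: Uptown 21/70 = 30.0%, Westside 1/8 = 12.5% → Uptown
Prime: Uptown 3/5 = 60.0%, Westside 30/51 = 58.8% → Uptown
Near-prime: Uptown 18/28 = 64.3%, Westside 7/13 = 53.8% → Uptown
Overall: Uptown 42/103 = 40.8%, Westside 38/72 = 52.8% → Westside
Uptown wins each credit group but Westside wins overall — the comparison reverses. Uptown's applications skew toward subprime, which has a lower base rate.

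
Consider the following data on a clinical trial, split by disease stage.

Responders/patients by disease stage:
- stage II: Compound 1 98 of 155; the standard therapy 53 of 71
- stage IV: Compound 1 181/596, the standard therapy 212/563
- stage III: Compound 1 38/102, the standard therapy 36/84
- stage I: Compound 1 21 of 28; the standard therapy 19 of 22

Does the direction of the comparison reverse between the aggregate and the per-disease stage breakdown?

No

Stage II: Compound 1 98/155 = 63.2%, the standard therapy 53/71 = 74.6% → the standard therapy
Stage IV: Compound 1 181/596 = 30.4%, the standard therapy 212/563 = 37.7% → the standard therapy
Stage III: Compound 1 38/102 = 37.3%, the standard therapy 36/84 = 42.9% → the standard therapy
Stage I: Compound 1 21/28 = 75.0%, the standard therapy 19/22 = 86.4% → the standard therapy
Overall: Compound 1 338/881 = 38.4%, the standard therapy 320/740 = 43.2% → the standard therapy
The standard therapy wins overall and in every disease group — no reversal.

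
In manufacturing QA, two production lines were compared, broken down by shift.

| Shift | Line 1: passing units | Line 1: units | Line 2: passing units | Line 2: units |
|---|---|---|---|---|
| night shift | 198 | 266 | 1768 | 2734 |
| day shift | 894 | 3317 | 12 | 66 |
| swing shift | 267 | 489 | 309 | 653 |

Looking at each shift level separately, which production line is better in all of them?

Night shift: Line 1 198/266 = 74.4%, Line 2 1768/2734 = 64.7% → Line 1
Day shift: Line 1 894/3317 = 27.0%, Line 2 12/66 = 18.2% → Line 1
Swing shift: Line 1 267/489 = 54.6%, Line 2 309/653 = 47.3% → Line 1
Line 1 has the higher rate in all 3 groups.

Line 1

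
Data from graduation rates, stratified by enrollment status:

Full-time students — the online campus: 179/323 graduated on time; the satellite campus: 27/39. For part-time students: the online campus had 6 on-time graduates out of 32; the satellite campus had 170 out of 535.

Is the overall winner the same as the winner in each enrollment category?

Full-time: the online campus 179/323 = 55.4%, the satellite campus 27/39 = 69.2% → the satellite campus
Part-time: the online campus 6/32 = 18.8%, the satellite campus 170/535 = 31.8% → the satellite campus
Overall: the online campus 185/355 = 52.1%, the satellite campus 197/574 = 34.3% → the online campus
The satellite campus wins each enrollment group but the online campus wins overall — the comparison reverses. The satellite campus's students skew toward part-time, which has a lower base rate.

No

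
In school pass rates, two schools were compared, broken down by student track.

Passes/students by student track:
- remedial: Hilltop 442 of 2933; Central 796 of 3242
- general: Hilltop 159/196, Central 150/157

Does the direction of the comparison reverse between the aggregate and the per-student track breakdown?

Remedial: Hilltop 442/2933 = 15.1%, Central 796/3242 = 24.6% → Central
General: Hilltop 159/196 = 81.1%, Central 150/157 = 95.5% → Central
Overall: Hilltop 601/3129 = 19.2%, Central 946/3399 = 27.8% → Central
Central wins overall and in every student group — no reversal.

No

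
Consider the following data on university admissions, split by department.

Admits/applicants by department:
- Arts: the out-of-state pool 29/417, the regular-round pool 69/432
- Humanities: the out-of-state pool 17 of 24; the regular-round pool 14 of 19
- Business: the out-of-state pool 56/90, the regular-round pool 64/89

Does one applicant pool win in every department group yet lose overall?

No

Arts: the out-of-state pool 29/417 = 7.0%, the regular-round pool 69/432 = 16.0% → the regular-round pool
Humanities: the out-of-state pool 17/24 = 70.8%, the regular-round pool 14/19 = 73.7% → the regular-round pool
Business: the out-of-state pool 56/90 = 62.2%, the regular-round pool 64/89 = 71.9% → the regular-round pool
Overall: the out-of-state pool 102/531 = 19.2%, the regular-round pool 147/540 = 27.2% → the regular-round pool
The regular-round pool wins overall and in every department group — no reversal.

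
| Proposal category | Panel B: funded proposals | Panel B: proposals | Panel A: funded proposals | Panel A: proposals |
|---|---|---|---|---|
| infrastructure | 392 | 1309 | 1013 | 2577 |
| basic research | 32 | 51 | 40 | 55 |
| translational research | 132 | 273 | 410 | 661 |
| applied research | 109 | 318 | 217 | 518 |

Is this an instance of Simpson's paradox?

No

Infrastructure: Panel B 392/1309 = 29.9%, Panel A 1013/2577 = 39.3% → Panel A
Basic research: Panel B 32/51 = 62.7%, Panel A 40/55 = 72.7% → Panel A
Translational research: Panel B 132/273 = 48.4%, Panel A 410/661 = 62.0% → Panel A
Applied research: Panel B 109/318 = 34.3%, Panel A 217/518 = 41.9% → Panel A
Overall: Panel B 665/1951 = 34.1%, Panel A 1680/3811 = 44.1% → Panel A
Panel A wins overall and in every proposal group — no reversal.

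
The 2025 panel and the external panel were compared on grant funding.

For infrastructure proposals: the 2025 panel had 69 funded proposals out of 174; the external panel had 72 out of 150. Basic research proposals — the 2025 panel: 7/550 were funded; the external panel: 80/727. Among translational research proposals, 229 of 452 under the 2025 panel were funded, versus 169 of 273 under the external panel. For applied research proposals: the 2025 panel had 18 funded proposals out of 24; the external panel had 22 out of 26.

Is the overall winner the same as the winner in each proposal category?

Infrastructure: the 2025 panel 69/174 = 39.7%, the external panel 72/150 = 48.0% → the external panel
Basic research: the 2025 panel 7/550 = 1.3%, the external panel 80/727 = 11.0% → the external panel
Translational research: the 2025 panel 229/452 = 50.7%, the external panel 169/273 = 61.9% → the external panel
Applied research: the 2025 panel 18/24 = 75.0%, the external panel 22/26 = 84.6% → the external panel
Overall: the 2025 panel 323/1200 = 26.9%, the external panel 343/1176 = 29.2% → the external panel
The external panel wins overall and in every proposal group — no reversal.

Yes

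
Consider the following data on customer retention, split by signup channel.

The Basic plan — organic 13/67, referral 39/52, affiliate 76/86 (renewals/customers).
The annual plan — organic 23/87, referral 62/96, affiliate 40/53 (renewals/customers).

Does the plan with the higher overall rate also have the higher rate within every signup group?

No

Organic: the Basic plan 13/67 = 19.4%, the annual plan 23/87 = 26.4% → the annual plan
Referral: the Basic plan 39/52 = 75.0%, the annual plan 62/96 = 64.6% → the Basic plan
Affiliate: the Basic plan 76/86 = 88.4%, the annual plan 40/53 = 75.5% → the Basic plan
Overall: the Basic plan 128/205 = 62.4%, the annual plan 125/236 = 53.0% → the Basic plan
Neither sweeps: the Basic plan wins 2 of 3 groups, the annual plan wins 1. The Basic plan wins overall but not every group — no Simpson reversal.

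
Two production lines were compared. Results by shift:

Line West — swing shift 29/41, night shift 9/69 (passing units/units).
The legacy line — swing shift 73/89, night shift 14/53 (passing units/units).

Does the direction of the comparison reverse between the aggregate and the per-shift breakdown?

No

Swing shift: Line West 29/41 = 70.7%, the legacy line 73/89 = 82.0% → the legacy line
Night shift: Line West 9/69 = 13.0%, the legacy line 14/53 = 26.4% → the legacy line
Overall: Line West 38/110 = 34.5%, the legacy line 87/142 = 61.3% → the legacy line
The legacy line wins overall and in every shift group — no reversal.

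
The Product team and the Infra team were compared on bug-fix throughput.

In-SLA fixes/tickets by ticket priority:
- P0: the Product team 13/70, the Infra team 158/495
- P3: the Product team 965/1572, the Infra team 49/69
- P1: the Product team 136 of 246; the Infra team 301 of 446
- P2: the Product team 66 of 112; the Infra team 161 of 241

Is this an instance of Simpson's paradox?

Yes

P0: the Product team 13/70 = 18.6%, the Infra team 158/495 = 31.9% → the Infra team
P3: the Product team 965/1572 = 61.4%, the Infra team 49/69 = 71.0% → the Infra team
P1: the Product team 136/246 = 55.3%, the Infra team 301/446 = 67.5% → the Infra team
P2: the Product team 66/112 = 58.9%, the Infra team 161/241 = 66.8% → the Infra team
Overall: the Product team 1180/2000 = 59.0%, the Infra team 669/1251 = 53.5% → the Product team
The Infra team wins each ticket group but the Product team wins overall — the comparison reverses. The Infra team's tickets skew toward P0, which has a lower base rate.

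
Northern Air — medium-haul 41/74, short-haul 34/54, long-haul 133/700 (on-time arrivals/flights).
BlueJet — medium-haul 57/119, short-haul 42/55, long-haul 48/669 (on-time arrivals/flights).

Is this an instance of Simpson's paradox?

Medium-haul: Northern Air 41/74 = 55.4%, BlueJet 57/119 = 47.9% → Northern Air
Short-haul: Northern Air 34/54 = 63.0%, BlueJet 42/55 = 76.4% → BlueJet
Long-haul: Northern Air 133/700 = 19.0%, BlueJet 48/669 = 7.2% → Northern Air
Overall: Northern Air 208/828 = 25.1%, BlueJet 147/843 = 17.4% → Northern Air
Neither sweeps: Northern Air wins 2 of 3 groups, BlueJet wins 1. Northern Air wins overall but not every group — no Simpson reversal.

No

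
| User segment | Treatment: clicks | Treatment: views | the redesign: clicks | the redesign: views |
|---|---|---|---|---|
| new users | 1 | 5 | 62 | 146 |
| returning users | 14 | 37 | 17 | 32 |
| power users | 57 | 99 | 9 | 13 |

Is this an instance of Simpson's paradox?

New users: Treatment 1/5 = 20.0%, the redesign 62/146 = 42.5% → the redesign
Returning users: Treatment 14/37 = 37.8%, the redesign 17/32 = 53.1% → the redesign
Power users: Treatment 57/99 = 57.6%, the redesign 9/13 = 69.2% → the redesign
Overall: Treatment 72/141 = 51.1%, the redesign 88/191 = 46.1% → Treatment
The redesign wins each user group but Treatment wins overall — the comparison reverses. The redesign's views skew toward new users, which has a lower base rate.

Yes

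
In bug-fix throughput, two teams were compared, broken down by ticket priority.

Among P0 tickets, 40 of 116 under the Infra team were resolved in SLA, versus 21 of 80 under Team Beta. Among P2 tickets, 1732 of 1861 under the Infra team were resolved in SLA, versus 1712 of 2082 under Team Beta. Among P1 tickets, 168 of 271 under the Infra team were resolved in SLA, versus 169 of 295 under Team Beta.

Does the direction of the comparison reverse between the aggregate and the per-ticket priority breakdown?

P0: the Infra team 40/116 = 34.5%, Team Beta 21/80 = 26.2% → the Infra team
P2: the Infra team 1732/1861 = 93.1%, Team Beta 1712/2082 = 82.2% → the Infra team
P1: the Infra team 168/271 = 62.0%, Team Beta 169/295 = 57.3% → the Infra team
Overall: the Infra team 1940/2248 = 86.3%, Team Beta 1902/2457 = 77.4% → the Infra team
The Infra team wins overall and in every ticket group — no reversal.

No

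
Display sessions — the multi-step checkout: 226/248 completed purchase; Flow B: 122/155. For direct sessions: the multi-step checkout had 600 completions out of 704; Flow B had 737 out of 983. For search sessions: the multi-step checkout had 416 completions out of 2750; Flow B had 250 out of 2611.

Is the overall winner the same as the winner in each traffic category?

Yes

Display: the multi-step checkout 226/248 = 91.1%, Flow B 122/155 = 78.7% → the multi-step checkout
Direct: the multi-step checkout 600/704 = 85.2%, Flow B 737/983 = 75.0% → the multi-step checkout
Search: the multi-step checkout 416/2750 = 15.1%, Flow B 250/2611 = 9.6% → the multi-step checkout
Overall: the multi-step checkout 1242/3702 = 33.5%, Flow B 1109/3749 = 29.6% → the multi-step checkout
The multi-step checkout wins overall and in every traffic group — no reversal.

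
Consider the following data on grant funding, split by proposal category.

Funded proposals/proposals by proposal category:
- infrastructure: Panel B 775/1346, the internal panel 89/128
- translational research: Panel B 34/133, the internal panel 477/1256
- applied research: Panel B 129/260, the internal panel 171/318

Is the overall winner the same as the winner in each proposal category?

No

Infrastructure: Panel B 775/1346 = 57.6%, the internal panel 89/128 = 69.5% → the internal panel
Translational research: Panel B 34/133 = 25.6%, the internal panel 477/1256 = 38.0% → the internal panel
Applied research: Panel B 129/260 = 49.6%, the internal panel 171/318 = 53.8% → the internal panel
Overall: Panel B 938/1739 = 53.9%, the internal panel 737/1702 = 43.3% → Panel B
The internal panel wins each proposal group but Panel B wins overall — the comparison reverses. The internal panel's proposals skew toward translational research, which has a lower base rate.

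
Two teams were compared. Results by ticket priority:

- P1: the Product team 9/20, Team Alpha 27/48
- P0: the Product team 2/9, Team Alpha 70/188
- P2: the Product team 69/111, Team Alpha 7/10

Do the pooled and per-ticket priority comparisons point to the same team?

No

P1: the Product team 9/20 = 45.0%, Team Alpha 27/48 = 56.2% → Team Alpha
P0: the Product team 2/9 = 22.2%, Team Alpha 70/188 = 37.2% → Team Alpha
P2: the Product team 69/111 = 62.2%, Team Alpha 7/10 = 70.0% → Team Alpha
Overall: the Product team 80/140 = 57.1%, Team Alpha 104/246 = 42.3% → the Product team
Team Alpha wins each ticket group but the Product team wins overall — the comparison reverses. Team Alpha's tickets skew toward P0, which has a lower base rate.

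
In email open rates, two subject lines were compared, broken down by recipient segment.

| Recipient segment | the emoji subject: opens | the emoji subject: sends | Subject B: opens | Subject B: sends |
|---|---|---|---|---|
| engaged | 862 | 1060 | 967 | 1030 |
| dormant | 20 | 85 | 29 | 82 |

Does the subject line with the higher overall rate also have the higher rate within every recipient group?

Engaged: the emoji subject 862/1060 = 81.3%, Subject B 967/1030 = 93.9% → Subject B
Dormant: the emoji subject 20/85 = 23.5%, Subject B 29/82 = 35.4% → Subject B
Overall: the emoji subject 882/1145 = 77.0%, Subject B 996/1112 = 89.6% → Subject B
Subject B wins overall and in every recipient group — no reversal.

Yes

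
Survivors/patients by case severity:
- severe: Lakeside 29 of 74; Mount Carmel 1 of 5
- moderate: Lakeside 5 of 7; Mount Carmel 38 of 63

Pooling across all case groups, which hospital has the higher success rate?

Mount Carmel

Severe: Lakeside 29/74 = 39.2%, Mount Carmel 1/5 = 20.0% → Lakeside
Moderate: Lakeside 5/7 = 71.4%, Mount Carmel 38/63 = 60.3% → Lakeside
Overall: Lakeside 34/81 = 42.0%, Mount Carmel 39/68 = 57.4% → Mount Carmel
(Lakeside wins every case group but Mount Carmel wins overall — Lakeside's patients skew toward the low-rate severe group.)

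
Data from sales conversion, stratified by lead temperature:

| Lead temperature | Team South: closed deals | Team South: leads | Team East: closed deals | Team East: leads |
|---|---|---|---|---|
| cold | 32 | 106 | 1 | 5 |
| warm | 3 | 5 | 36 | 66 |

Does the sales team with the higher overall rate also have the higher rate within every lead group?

Cold: Team South 32/106 = 30.2%, Team East 1/5 = 20.0% → Team South
Warm: Team South 3/5 = 60.0%, Team East 36/66 = 54.5% → Team South
Overall: Team South 35/111 = 31.5%, Team East 37/71 = 52.1% → Team East
Team South wins each lead group but Team East wins overall — the comparison reverses. Team South's leads skew toward cold, which has a lower base rate.

No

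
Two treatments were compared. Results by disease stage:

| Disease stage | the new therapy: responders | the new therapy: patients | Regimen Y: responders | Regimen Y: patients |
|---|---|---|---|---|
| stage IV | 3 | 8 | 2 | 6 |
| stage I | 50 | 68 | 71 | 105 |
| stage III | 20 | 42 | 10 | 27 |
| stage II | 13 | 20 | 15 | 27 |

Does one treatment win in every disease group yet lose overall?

No

Stage IV: the new therapy 3/8 = 37.5%, Regimen Y 2/6 = 33.3% → the new therapy
Stage I: the new therapy 50/68 = 73.5%, Regimen Y 71/105 = 67.6% → the new therapy
Stage III: the new therapy 20/42 = 47.6%, Regimen Y 10/27 = 37.0% → the new therapy
Stage II: the new therapy 13/20 = 65.0%, Regimen Y 15/27 = 55.6% → the new therapy
Overall: the new therapy 86/138 = 62.3%, Regimen Y 98/165 = 59.4% → the new therapy
The new therapy wins overall and in every disease group — no reversal.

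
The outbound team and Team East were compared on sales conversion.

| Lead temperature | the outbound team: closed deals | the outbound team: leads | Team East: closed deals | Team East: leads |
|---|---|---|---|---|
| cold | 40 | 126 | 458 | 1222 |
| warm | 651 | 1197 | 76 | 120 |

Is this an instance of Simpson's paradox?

Cold: the outbound team 40/126 = 31.7%, Team East 458/1222 = 37.5% → Team East
Warm: the outbound team 651/1197 = 54.4%, Team East 76/120 = 63.3% → Team East
Overall: the outbound team 691/1323 = 52.2%, Team East 534/1342 = 39.8% → the outbound team
Team East wins each lead group but the outbound team wins overall — the comparison reverses. Team East's leads skew toward cold, which has a lower base rate.

Yes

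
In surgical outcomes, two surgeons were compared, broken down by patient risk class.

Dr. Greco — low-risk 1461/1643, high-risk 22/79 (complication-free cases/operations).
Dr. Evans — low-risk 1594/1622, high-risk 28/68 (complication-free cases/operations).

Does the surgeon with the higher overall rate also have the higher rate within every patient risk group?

Yes

Low-risk: Dr. Greco 1461/1643 = 88.9%, Dr. Evans 1594/1622 = 98.3% → Dr. Evans
High-risk: Dr. Greco 22/79 = 27.8%, Dr. Evans 28/68 = 41.2% → Dr. Evans
Overall: Dr. Greco 1483/1722 = 86.1%, Dr. Evans 1622/1690 = 96.0% → Dr. Evans
Dr. Evans wins overall and in every patient risk group — no reversal.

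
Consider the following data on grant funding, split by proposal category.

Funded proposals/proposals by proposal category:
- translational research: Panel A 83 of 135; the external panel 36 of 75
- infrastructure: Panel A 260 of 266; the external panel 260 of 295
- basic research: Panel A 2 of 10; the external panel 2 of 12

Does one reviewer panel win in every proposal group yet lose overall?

Translational research: Panel A 83/135 = 61.5%, the external panel 36/75 = 48.0% → Panel A
Infrastructure: Panel A 260/266 = 97.7%, the external panel 260/295 = 88.1% → Panel A
Basic research: Panel A 2/10 = 20.0%, the external panel 2/12 = 16.7% → Panel A
Overall: Panel A 345/411 = 83.9%, the external panel 298/382 = 78.0% → Panel A
Panel A wins overall and in every proposal group — no reversal.

No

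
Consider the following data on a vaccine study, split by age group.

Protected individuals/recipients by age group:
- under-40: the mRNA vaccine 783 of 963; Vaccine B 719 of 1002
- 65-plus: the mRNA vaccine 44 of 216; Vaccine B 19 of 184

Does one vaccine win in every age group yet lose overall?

Under-40: the mRNA vaccine 783/963 = 81.3%, Vaccine B 719/1002 = 71.8% → the mRNA vaccine
65-plus: the mRNA vaccine 44/216 = 20.4%, Vaccine B 19/184 = 10.3% → the mRNA vaccine
Overall: the mRNA vaccine 827/1179 = 70.1%, Vaccine B 738/1186 = 62.2% → the mRNA vaccine
The mRNA vaccine wins overall and in every age group — no reversal.

No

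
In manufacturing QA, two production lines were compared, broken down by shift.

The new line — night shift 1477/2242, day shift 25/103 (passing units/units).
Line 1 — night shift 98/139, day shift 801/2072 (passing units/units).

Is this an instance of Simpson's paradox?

Yes

Night shift: the new line 1477/2242 = 65.9%, Line 1 98/139 = 70.5% → Line 1
Day shift: the new line 25/103 = 24.3%, Line 1 801/2072 = 38.7% → Line 1
Overall: the new line 1502/2345 = 64.1%, Line 1 899/2211 = 40.7% → the new line
Line 1 wins each shift group but the new line wins overall — the comparison reverses. Line 1's units skew toward day shift, which has a lower base rate.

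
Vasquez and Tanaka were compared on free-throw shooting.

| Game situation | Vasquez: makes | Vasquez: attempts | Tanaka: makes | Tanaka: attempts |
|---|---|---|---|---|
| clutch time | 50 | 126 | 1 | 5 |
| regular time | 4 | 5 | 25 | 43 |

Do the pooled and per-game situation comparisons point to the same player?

No

Clutch time: Vasquez 50/126 = 39.7%, Tanaka 1/5 = 20.0% → Vasquez
Regular time: Vasquez 4/5 = 80.0%, Tanaka 25/43 = 58.1% → Vasquez
Overall: Vasquez 54/131 = 41.2%, Tanaka 26/48 = 54.2% → Tanaka
Vasquez wins each game group but Tanaka wins overall — the comparison reverses. Vasquez's attempts skew toward clutch time, which has a lower base rate.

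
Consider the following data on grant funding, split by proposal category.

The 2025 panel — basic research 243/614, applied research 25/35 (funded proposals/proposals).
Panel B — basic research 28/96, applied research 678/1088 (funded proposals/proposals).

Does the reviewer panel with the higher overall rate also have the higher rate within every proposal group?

No

Basic research: the 2025 panel 243/614 = 39.6%, Panel B 28/96 = 29.2% → the 2025 panel
Applied research: the 2025 panel 25/35 = 71.4%, Panel B 678/1088 = 62.3% → the 2025 panel
Overall: the 2025 panel 268/649 = 41.3%, Panel B 706/1184 = 59.6% → Panel B
The 2025 panel wins each proposal group but Panel B wins overall — the comparison reverses. The 2025 panel's proposals skew toward basic research, which has a lower base rate.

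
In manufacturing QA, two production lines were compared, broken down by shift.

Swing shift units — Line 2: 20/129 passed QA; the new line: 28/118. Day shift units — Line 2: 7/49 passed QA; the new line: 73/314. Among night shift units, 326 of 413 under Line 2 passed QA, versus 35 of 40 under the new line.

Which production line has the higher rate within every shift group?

Swing shift: Line 2 20/129 = 15.5%, the new line 28/118 = 23.7% → the new line
Day shift: Line 2 7/49 = 14.3%, the new line 73/314 = 23.2% → the new line
Night shift: Line 2 326/413 = 78.9%, the new line 35/40 = 87.5% → the new line
The new line has the higher rate in all 3 groups.

the new line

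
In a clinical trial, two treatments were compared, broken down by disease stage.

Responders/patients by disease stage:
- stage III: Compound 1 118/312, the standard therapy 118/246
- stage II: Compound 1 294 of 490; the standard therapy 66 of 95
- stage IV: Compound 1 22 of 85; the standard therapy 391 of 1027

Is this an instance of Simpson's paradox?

Yes

Stage III: Compound 1 118/312 = 37.8%, the standard therapy 118/246 = 48.0% → the standard therapy
Stage II: Compound 1 294/490 = 60.0%, the standard therapy 66/95 = 69.5% → the standard therapy
Stage IV: Compound 1 22/85 = 25.9%, the standard therapy 391/1027 = 38.1% → the standard therapy
Overall: Compound 1 434/887 = 48.9%, the standard therapy 575/1368 = 42.0% → Compound 1
The standard therapy wins each disease group but Compound 1 wins overall — the comparison reverses. The standard therapy's patients skew toward stage IV, which has a lower base rate.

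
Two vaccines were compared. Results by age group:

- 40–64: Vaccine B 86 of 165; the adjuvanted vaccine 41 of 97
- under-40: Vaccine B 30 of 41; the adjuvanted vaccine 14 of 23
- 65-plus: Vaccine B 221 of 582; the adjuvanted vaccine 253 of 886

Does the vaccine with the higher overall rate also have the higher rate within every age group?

40–64: Vaccine B 86/165 = 52.1%, the adjuvanted vaccine 41/97 = 42.3% → Vaccine B
Under-40: Vaccine B 30/41 = 73.2%, the adjuvanted vaccine 14/23 = 60.9% → Vaccine B
65-plus: Vaccine B 221/582 = 38.0%, the adjuvanted vaccine 253/886 = 28.6% → Vaccine B
Overall: Vaccine B 337/788 = 42.8%, the adjuvanted vaccine 308/1006 = 30.6% → Vaccine B
Vaccine B wins overall and in every age group — no reversal.

Yes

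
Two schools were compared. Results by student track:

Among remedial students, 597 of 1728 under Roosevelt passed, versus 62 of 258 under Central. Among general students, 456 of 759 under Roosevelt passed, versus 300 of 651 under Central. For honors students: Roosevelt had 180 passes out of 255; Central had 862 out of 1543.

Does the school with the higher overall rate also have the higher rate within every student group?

No

Remedial: Roosevelt 597/1728 = 34.5%, Central 62/258 = 24.0% → Roosevelt
General: Roosevelt 456/759 = 60.1%, Central 300/651 = 46.1% → Roosevelt
Honors: Roosevelt 180/255 = 70.6%, Central 862/1543 = 55.9% → Roosevelt
Overall: Roosevelt 1233/2742 = 45.0%, Central 1224/2452 = 49.9% → Central
Roosevelt wins each student group but Central wins overall — the comparison reverses. Roosevelt's students skew toward remedial, which has a lower base rate.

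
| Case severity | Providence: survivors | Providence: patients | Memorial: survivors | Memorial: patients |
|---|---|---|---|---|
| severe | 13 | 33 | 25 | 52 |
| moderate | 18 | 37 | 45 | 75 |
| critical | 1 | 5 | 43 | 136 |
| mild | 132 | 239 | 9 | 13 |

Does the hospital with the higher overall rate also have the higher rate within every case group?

Severe: Providence 13/33 = 39.4%, Memorial 25/52 = 48.1% → Memorial
Moderate: Providence 18/37 = 48.6%, Memorial 45/75 = 60.0% → Memorial
Critical: Providence 1/5 = 20.0%, Memorial 43/136 = 31.6% → Memorial
Mild: Providence 132/239 = 55.2%, Memorial 9/13 = 69.2% → Memorial
Overall: Providence 164/314 = 52.2%, Memorial 122/276 = 44.2% → Providence
Memorial wins each case group but Providence wins overall — the comparison reverses. Memorial's patients skew toward critical, which has a lower base rate.

No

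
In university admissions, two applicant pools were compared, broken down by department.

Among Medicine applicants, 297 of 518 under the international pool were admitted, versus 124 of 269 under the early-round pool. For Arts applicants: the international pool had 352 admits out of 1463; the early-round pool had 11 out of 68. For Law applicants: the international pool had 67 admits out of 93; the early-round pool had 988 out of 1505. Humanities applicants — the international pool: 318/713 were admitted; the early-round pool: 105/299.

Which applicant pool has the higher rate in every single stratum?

Medicine: the international pool 297/518 = 57.3%, the early-round pool 124/269 = 46.1% → the international pool
Arts: the international pool 352/1463 = 24.1%, the early-round pool 11/68 = 16.2% → the international pool
Law: the international pool 67/93 = 72.0%, the early-round pool 988/1505 = 65.6% → the international pool
Humanities: the international pool 318/713 = 44.6%, the early-round pool 105/299 = 35.1% → the international pool
The international pool has the higher rate in all 4 groups.

the international pool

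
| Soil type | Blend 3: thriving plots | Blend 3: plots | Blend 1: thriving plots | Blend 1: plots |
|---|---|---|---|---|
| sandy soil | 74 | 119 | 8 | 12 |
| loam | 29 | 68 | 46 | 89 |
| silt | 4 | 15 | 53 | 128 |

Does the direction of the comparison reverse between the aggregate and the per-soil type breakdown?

Sandy soil: Blend 3 74/119 = 62.2%, Blend 1 8/12 = 66.7% → Blend 1
Loam: Blend 3 29/68 = 42.6%, Blend 1 46/89 = 51.7% → Blend 1
Silt: Blend 3 4/15 = 26.7%, Blend 1 53/128 = 41.4% → Blend 1
Overall: Blend 3 107/202 = 53.0%, Blend 1 107/229 = 46.7% → Blend 3
Blend 1 wins each soil group but Blend 3 wins overall — the comparison reverses. Blend 1's plots skew toward silt, which has a lower base rate.

Yes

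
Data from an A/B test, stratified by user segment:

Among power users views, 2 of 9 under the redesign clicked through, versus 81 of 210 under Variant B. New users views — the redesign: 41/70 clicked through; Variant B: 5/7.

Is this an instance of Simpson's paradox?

Yes

Power users: the redesign 2/9 = 22.2%, Variant B 81/210 = 38.6% → Variant B
New users: the redesign 41/70 = 58.6%, Variant B 5/7 = 71.4% → Variant B
Overall: the redesign 43/79 = 54.4%, Variant B 86/217 = 39.6% → the redesign
Variant B wins each user group but the redesign wins overall — the comparison reverses. Variant B's views skew toward power users, which has a lower base rate.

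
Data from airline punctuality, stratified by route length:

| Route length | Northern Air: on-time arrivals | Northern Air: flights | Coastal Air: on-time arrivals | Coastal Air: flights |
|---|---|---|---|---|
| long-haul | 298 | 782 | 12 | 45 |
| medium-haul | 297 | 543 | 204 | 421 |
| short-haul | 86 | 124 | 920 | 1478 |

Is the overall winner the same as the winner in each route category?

Long-haul: Northern Air 298/782 = 38.1%, Coastal Air 12/45 = 26.7% → Northern Air
Medium-haul: Northern Air 297/543 = 54.7%, Coastal Air 204/421 = 48.5% → Northern Air
Short-haul: Northern Air 86/124 = 69.4%, Coastal Air 920/1478 = 62.2% → Northern Air
Overall: Northern Air 681/1449 = 47.0%, Coastal Air 1136/1944 = 58.4% → Coastal Air
Northern Air wins each route group but Coastal Air wins overall — the comparison reverses. Northern Air's flights skew toward long-haul, which has a lower base rate.

No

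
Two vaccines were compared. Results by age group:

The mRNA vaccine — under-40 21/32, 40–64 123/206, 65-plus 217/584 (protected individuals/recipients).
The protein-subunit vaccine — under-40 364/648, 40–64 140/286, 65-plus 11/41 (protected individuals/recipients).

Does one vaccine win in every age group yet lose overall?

Yes

Under-40: the mRNA vaccine 21/32 = 65.6%, the protein-subunit vaccine 364/648 = 56.2% → the mRNA vaccine
40–64: the mRNA vaccine 123/206 = 59.7%, the protein-subunit vaccine 140/286 = 49.0% → the mRNA vaccine
65-plus: the mRNA vaccine 217/584 = 37.2%, the protein-subunit vaccine 11/41 = 26.8% → the mRNA vaccine
Overall: the mRNA vaccine 361/822 = 43.9%, the protein-subunit vaccine 515/975 = 52.8% → the protein-subunit vaccine
The mRNA vaccine wins each age group but the protein-subunit vaccine wins overall — the comparison reverses. The mRNA vaccine's recipients skew toward 65-plus, which has a lower base rate.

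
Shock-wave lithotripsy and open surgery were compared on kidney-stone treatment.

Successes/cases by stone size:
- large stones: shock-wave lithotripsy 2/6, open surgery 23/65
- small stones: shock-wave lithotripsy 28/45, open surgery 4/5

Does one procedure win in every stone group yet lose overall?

Yes

Large stones: shock-wave lithotripsy 2/6 = 33.3%, open surgery 23/65 = 35.4% → open surgery
Small stones: shock-wave lithotripsy 28/45 = 62.2%, open surgery 4/5 = 80.0% → open surgery
Overall: shock-wave lithotripsy 30/51 = 58.8%, open surgery 27/70 = 38.6% → shock-wave lithotripsy
Open surgery wins each stone group but shock-wave lithotripsy wins overall — the comparison reverses. Open surgery's cases skew toward large stones, which has a lower base rate.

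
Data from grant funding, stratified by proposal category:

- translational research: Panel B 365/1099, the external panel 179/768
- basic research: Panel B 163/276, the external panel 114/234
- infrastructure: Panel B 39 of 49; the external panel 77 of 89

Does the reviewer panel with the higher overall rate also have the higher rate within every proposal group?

No

Translational research: Panel B 365/1099 = 33.2%, the external panel 179/768 = 23.3% → Panel B
Basic research: Panel B 163/276 = 59.1%, the external panel 114/234 = 48.7% → Panel B
Infrastructure: Panel B 39/49 = 79.6%, the external panel 77/89 = 86.5% → the external panel
Overall: Panel B 567/1424 = 39.8%, the external panel 370/1091 = 33.9% → Panel B
Neither sweeps: Panel B wins 2 of 3 groups, the external panel wins 1. Panel B wins overall but not every group — no Simpson reversal.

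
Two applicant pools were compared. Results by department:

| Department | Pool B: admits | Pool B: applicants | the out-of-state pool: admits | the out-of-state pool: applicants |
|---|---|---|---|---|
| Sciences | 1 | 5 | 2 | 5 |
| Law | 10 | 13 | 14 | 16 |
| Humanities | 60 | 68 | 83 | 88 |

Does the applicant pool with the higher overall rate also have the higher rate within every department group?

Sciences: Pool B 1/5 = 20.0%, the out-of-state pool 2/5 = 40.0% → the out-of-state pool
Law: Pool B 10/13 = 76.9%, the out-of-state pool 14/16 = 87.5% → the out-of-state pool
Humanities: Pool B 60/68 = 88.2%, the out-of-state pool 83/88 = 94.3% → the out-of-state pool
Overall: Pool B 71/86 = 82.6%, the out-of-state pool 99/109 = 90.8% → the out-of-state pool
The out-of-state pool wins overall and in every department group — no reversal.

Yes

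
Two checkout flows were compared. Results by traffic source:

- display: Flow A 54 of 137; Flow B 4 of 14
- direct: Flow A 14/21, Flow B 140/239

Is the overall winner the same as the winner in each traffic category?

Display: Flow A 54/137 = 39.4%, Flow B 4/14 = 28.6% → Flow A
Direct: Flow A 14/21 = 66.7%, Flow B 140/239 = 58.6% → Flow A
Overall: Flow A 68/158 = 43.0%, Flow B 144/253 = 56.9% → Flow B
Flow A wins each traffic group but Flow B wins overall — the comparison reverses. Flow A's sessions skew toward display, which has a lower base rate.

No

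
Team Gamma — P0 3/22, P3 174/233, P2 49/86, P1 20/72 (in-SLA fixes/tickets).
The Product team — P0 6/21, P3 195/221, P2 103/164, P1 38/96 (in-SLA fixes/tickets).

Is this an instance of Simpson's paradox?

P0: Team Gamma 3/22 = 13.6%, the Product team 6/21 = 28.6% → the Product team
P3: Team Gamma 174/233 = 74.7%, the Product team 195/221 = 88.2% → the Product team
P2: Team Gamma 49/86 = 57.0%, the Product team 103/164 = 62.8% → the Product team
P1: Team Gamma 20/72 = 27.8%, the Product team 38/96 = 39.6% → the Product team
Overall: Team Gamma 246/413 = 59.6%, the Product team 342/502 = 68.1% → the Product team
The Product team wins overall and in every ticket group — no reversal.

No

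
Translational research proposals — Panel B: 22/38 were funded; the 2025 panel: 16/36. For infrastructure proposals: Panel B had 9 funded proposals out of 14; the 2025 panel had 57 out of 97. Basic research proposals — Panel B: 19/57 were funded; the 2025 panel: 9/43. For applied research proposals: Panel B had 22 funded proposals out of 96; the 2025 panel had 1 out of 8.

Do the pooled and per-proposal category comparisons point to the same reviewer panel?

No

Translational research: Panel B 22/38 = 57.9%, the 2025 panel 16/36 = 44.4% → Panel B
Infrastructure: Panel B 9/14 = 64.3%, the 2025 panel 57/97 = 58.8% → Panel B
Basic research: Panel B 19/57 = 33.3%, the 2025 panel 9/43 = 20.9% → Panel B
Applied research: Panel B 22/96 = 22.9%, the 2025 panel 1/8 = 12.5% → Panel B
Overall: Panel B 72/205 = 35.1%, the 2025 panel 83/184 = 45.1% → the 2025 panel
Panel B wins each proposal group but the 2025 panel wins overall — the comparison reverses. Panel B's proposals skew toward applied research, which has a lower base rate.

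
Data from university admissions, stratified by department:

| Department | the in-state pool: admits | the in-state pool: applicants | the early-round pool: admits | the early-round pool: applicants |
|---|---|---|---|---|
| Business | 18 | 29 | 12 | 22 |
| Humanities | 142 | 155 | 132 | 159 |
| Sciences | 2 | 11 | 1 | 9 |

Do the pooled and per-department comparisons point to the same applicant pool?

Business: the in-state pool 18/29 = 62.1%, the early-round pool 12/22 = 54.5% → the in-state pool
Humanities: the in-state pool 142/155 = 91.6%, the early-round pool 132/159 = 83.0% → the in-state pool
Sciences: the in-state pool 2/11 = 18.2%, the early-round pool 1/9 = 11.1% → the in-state pool
Overall: the in-state pool 162/195 = 83.1%, the early-round pool 145/190 = 76.3% → the in-state pool
The in-state pool wins overall and in every department group — no reversal.

Yes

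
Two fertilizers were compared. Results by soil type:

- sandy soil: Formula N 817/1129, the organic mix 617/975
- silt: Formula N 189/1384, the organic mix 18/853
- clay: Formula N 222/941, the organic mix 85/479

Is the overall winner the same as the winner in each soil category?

Yes

Sandy soil: Formula N 817/1129 = 72.4%, the organic mix 617/975 = 63.3% → Formula N
Silt: Formula N 189/1384 = 13.7%, the organic mix 18/853 = 2.1% → Formula N
Clay: Formula N 222/941 = 23.6%, the organic mix 85/479 = 17.7% → Formula N
Overall: Formula N 1228/3454 = 35.6%, the organic mix 720/2307 = 31.2% → Formula N
Formula N wins overall and in every soil group — no reversal.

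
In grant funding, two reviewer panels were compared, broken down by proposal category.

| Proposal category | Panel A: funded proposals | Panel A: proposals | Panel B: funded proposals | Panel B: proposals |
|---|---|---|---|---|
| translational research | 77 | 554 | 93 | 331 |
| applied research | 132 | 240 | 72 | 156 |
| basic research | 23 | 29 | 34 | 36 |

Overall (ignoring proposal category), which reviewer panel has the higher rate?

Panel B

Translational research: Panel A 77/554 = 13.9%, Panel B 93/331 = 28.1% → Panel B
Applied research: Panel A 132/240 = 55.0%, Panel B 72/156 = 46.2% → Panel A
Basic research: Panel A 23/29 = 79.3%, Panel B 34/36 = 94.4% → Panel B
Overall: Panel A 232/823 = 28.2%, Panel B 199/523 = 38.0% → Panel B
(Neither sweeps every proposal group, but Panel B has the higher pooled rate.)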